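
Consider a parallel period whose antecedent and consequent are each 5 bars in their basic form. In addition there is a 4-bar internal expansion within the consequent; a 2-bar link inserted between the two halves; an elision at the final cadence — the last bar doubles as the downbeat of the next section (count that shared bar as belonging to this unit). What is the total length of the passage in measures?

Basic parallel period: 5 + 5 = 10 bars.
10 (basic form) + 4 (internal expansion) + 2 (link) = 16.
The elision shares a bar with the next section but does not change this unit's count.

16 measures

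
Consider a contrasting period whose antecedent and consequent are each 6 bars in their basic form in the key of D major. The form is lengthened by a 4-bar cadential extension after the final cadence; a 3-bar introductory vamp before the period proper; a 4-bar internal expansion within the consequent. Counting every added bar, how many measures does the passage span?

23 measures

Basic contrasting period: 6 + 6 = 12 bars.
12 (basic form) + 4 (cadential extension) + 3 (introduction) + 4 (internal expansion) = 23.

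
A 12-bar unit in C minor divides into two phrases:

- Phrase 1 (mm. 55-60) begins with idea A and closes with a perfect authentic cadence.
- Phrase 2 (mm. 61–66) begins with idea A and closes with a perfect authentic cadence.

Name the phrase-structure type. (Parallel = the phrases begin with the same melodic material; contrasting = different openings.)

Both phrases have the same opening (A) and the same cadence (perfect authentic cadence): the second is a restatement, not a consequent, so this is a repeated phrase rather than a period.

repeated phrase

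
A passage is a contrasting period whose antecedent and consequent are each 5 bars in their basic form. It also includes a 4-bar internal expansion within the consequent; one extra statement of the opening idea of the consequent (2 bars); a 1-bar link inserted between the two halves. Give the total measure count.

17 measures

Basic contrasting period: 5 + 5 = 10 bars.
10 (basic form) + 4 (internal expansion) + 2 (extra statement) + 1 (link) = 17.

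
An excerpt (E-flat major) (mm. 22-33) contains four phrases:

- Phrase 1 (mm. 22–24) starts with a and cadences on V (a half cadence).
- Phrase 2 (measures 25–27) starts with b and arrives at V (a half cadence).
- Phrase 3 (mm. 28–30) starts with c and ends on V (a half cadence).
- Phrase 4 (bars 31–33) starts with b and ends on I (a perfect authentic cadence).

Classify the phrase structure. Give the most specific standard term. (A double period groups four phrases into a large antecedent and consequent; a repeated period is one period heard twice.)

Four phrases in two halves: the first half (mm. 22–27) ends with a half cadence, the second (bars 28–33) with a perfect authentic cadence — a large antecedent–consequent pair, i.e. a double period.
Phrase 3 begins with different material from phrase 1, making it contrasting.

contrasting double period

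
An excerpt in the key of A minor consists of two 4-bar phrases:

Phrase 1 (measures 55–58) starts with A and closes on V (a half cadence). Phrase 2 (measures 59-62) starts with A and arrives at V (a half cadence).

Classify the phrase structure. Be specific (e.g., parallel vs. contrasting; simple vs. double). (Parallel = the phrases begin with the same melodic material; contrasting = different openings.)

repeated phrase

Both phrases have the same opening (A) and the same cadence (half cadence): the second is a restatement, not a consequent, so this is a repeated phrase rather than a period.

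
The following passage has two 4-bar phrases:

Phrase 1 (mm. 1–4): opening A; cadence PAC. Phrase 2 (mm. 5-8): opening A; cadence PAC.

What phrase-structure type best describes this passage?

repeated phrase

Both phrases have the same opening (A) and the same cadence (perfect authentic cadence): the second is a restatement, not a consequent, so this is a repeated phrase rather than a period.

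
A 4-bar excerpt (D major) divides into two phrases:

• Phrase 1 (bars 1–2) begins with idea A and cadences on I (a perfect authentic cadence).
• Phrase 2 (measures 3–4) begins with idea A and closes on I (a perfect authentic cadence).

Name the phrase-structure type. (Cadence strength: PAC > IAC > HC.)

Both phrases have the same opening (A) and the same cadence (perfect authentic cadence): the second is a restatement, not a consequent, so this is a repeated phrase rather than a period.

repeated phrase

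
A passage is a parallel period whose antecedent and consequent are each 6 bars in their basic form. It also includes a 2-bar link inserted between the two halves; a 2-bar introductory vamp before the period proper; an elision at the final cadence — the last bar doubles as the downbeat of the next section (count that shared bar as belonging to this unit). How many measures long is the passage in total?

Basic parallel period: 6 + 6 = 12 bars.
12 (basic form) + 2 (link) + 2 (introduction) = 16.
The elision shares a bar with the next section but does not change this unit's count.

16 measures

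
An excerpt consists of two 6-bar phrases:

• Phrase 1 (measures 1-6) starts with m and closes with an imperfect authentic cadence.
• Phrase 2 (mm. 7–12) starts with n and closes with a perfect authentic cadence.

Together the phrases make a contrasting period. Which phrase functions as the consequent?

phrase 2

The phrase ending with the weaker cadence (imperfect authentic cadence) is the antecedent; the one ending more conclusively (perfect authentic cadence) is the consequent. The consequent is phrase 2.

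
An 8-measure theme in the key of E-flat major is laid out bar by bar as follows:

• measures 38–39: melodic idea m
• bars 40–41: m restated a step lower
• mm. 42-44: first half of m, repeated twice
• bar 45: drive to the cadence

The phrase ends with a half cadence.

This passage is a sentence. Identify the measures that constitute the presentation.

The presentation of a sentence is the basic idea (bars 38–39) plus its repetition (mm. 40–41); the presentation is therefore measures 38–41.

measures 38–41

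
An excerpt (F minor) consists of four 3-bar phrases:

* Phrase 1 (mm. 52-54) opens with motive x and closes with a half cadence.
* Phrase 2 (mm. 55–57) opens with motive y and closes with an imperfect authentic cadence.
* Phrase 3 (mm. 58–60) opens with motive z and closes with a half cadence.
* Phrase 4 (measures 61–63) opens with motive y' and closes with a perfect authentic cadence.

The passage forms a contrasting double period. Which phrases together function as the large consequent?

phrases 3 and 4

In a double period the first pair of phrases (ending imperfect authentic cadence) is the large antecedent and the second pair (ending perfect authentic cadence) is the large consequent; the consequent is phrases 3 and 4.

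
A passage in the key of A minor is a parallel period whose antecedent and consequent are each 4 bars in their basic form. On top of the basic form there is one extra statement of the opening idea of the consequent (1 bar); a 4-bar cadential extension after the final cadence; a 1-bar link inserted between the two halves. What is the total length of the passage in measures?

14 measures

Basic parallel period: 4 + 4 = 8 bars.
8 (basic form) + 1 (extra statement) + 4 (cadential extension) + 1 (link) = 14.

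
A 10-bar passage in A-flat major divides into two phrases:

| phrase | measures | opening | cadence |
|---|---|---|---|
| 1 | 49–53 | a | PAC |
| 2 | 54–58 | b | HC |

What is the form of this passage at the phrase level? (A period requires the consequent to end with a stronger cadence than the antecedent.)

phrase group

The second phrase closes with a half cadence, which is not stronger than the first phrase's perfect authentic cadence; without a weak→strong cadential pair there is no antecedent–consequent relationship, so this is a phrase group rather than a period.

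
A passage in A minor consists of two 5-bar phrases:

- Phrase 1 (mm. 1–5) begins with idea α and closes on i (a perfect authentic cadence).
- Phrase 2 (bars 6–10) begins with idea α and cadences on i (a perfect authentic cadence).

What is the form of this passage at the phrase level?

repeated phrase

Both phrases have the same opening (α) and the same cadence (perfect authentic cadence): the second is a restatement, not a consequent, so this is a repeated phrase rather than a period.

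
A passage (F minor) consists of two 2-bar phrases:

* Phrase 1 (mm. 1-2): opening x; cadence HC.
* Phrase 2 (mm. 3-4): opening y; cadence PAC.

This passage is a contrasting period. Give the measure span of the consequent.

The antecedent is the phrase ending with the weaker cadence (half cadence, phrase 1) and the consequent the one ending more conclusively (perfect authentic cadence, phrase 2); the consequent is mm. 3–4.

measures 3–4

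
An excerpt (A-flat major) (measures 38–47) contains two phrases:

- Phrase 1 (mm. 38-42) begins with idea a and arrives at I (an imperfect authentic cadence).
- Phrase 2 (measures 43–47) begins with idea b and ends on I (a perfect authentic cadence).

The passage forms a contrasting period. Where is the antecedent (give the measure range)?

The antecedent is the phrase ending with the weaker cadence (imperfect authentic cadence, phrase 1) and the consequent the one ending more conclusively (perfect authentic cadence, phrase 2); the antecedent is mm. 38-42.

measures 38–42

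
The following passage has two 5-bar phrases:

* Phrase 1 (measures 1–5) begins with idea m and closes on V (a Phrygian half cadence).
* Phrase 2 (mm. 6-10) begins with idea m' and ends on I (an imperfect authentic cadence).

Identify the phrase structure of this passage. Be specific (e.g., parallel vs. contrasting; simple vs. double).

Phrase 1 ends with a Phrygian half cadence (weaker) and phrase 2 with an imperfect authentic cadence (stronger): antecedent + consequent = a period.
The two phrases open with the same material (m / m'), so the period is parallel.

parallel period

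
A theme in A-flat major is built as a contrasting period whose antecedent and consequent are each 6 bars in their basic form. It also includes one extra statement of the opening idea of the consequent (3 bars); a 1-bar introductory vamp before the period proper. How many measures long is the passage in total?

Basic contrasting period: 6 + 6 = 12 bars.
12 (basic form) + 3 (extra statement) + 1 (introduction) = 16.

16 measures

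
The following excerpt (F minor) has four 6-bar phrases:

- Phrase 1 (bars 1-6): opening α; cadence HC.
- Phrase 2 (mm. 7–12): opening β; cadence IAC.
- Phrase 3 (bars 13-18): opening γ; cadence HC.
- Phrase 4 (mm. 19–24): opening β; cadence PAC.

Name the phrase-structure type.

contrasting double period

Four phrases in two halves: the first half (measures 1–12) ends with an imperfect authentic cadence, the second (measures 13–24) with a perfect authentic cadence — a large antecedent–consequent pair, i.e. a double period.
Phrase 3 begins with different material from phrase 1, making it contrasting.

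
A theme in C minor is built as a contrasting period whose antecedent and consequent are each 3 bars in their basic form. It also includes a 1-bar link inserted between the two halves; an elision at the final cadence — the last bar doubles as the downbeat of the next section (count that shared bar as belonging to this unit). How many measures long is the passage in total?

Basic contrasting period: 3 + 3 = 6 bars.
6 (basic form) + 1 (link) = 7.
The elision shares a bar with the next section but does not change this unit's count.

7 measures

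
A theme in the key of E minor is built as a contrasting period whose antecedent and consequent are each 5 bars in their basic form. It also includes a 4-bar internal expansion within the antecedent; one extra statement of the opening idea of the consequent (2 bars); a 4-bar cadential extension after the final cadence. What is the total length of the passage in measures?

20 measures

Basic contrasting period: 5 + 5 = 10 bars.
10 (basic form) + 4 (internal expansion) + 2 (extra statement) + 4 (cadential extension) = 20.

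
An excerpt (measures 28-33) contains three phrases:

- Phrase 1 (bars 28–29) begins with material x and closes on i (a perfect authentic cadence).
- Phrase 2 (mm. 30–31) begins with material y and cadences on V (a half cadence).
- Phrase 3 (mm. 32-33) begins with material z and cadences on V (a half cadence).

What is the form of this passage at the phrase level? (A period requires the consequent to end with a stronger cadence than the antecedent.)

phrase group

The final phrase closes with a half cadence, which is not stronger than the preceding half cadence; the 3 phrases lack an overall antecedent–consequent design and so form a phrase group.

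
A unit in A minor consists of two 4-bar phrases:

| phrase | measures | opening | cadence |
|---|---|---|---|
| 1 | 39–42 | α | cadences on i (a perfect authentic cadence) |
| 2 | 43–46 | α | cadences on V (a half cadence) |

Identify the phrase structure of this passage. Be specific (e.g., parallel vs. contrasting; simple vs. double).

The second phrase closes with a half cadence, which is not stronger than the first phrase's perfect authentic cadence; without a weak→strong cadential pair there is no antecedent–consequent relationship, so this is a phrase group rather than a period.

phrase group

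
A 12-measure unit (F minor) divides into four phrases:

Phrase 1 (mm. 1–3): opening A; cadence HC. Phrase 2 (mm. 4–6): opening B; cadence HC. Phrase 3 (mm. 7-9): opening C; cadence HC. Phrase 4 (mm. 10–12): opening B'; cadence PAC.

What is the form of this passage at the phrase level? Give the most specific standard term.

contrasting double period

Four phrases in two halves: the first half (mm. 1–6) ends with a half cadence, the second (mm. 7–12) with a perfect authentic cadence — a large antecedent–consequent pair, i.e. a double period.
Phrase 3 begins with different material from phrase 1, making it contrasting.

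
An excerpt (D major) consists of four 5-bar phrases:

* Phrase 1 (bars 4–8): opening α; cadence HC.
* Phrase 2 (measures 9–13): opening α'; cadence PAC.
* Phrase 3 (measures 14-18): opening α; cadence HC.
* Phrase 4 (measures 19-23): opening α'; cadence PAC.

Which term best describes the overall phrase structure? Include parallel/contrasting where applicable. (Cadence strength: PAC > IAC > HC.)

repeated period

The cadence pattern HC–PAC–HC–PAC is weak–strong twice, and phrases 3–4 restate phrases 1–2: a period heard twice, not a double period (which would end weakly at phrase 2).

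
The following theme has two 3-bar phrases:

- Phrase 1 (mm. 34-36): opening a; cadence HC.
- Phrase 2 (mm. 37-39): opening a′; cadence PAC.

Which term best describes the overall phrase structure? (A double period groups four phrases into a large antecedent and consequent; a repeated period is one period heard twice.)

parallel period

Phrase 1 ends with a half cadence (weaker) and phrase 2 with a perfect authentic cadence (stronger): antecedent + consequent = a period.
The two phrases open with the same material (a / a′), so the period is parallel.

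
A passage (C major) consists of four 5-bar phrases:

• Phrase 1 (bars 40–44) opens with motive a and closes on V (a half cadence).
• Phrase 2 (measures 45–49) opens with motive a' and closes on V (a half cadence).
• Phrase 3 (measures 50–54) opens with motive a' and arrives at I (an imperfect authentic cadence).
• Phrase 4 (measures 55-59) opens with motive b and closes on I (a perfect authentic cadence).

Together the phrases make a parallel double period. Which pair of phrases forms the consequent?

phrases 3 and 4

In a double period the first pair of phrases (ending half cadence) is the large antecedent and the second pair (ending perfect authentic cadence) is the large consequent; the consequent is phrases 3 and 4.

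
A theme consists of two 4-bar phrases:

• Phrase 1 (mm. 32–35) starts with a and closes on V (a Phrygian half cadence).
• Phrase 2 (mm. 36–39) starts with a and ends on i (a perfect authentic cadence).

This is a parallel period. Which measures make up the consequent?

measures 36–39

The phrase ending with the weaker cadence (Phrygian half cadence) is the antecedent; the one ending more conclusively (perfect authentic cadence) is the consequent. The consequent is measures 36–39.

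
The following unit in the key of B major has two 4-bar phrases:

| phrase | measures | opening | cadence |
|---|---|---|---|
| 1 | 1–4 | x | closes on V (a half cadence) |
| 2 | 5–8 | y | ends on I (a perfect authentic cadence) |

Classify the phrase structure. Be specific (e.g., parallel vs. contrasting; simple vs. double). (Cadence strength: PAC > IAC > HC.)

contrasting period

Phrase 1 ends with a half cadence (weaker) and phrase 2 with a perfect authentic cadence (stronger): antecedent + consequent = a period.
The two phrases open with different material (x / y), so the period is contrasting.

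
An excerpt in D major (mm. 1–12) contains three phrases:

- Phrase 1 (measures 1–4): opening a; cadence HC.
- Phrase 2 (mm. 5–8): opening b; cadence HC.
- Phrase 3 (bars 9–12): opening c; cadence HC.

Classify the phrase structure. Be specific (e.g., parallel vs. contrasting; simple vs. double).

phrase group

The final phrase closes with a half cadence, which is not stronger than the preceding half cadence; the 3 phrases lack an overall antecedent–consequent design and so form a phrase group.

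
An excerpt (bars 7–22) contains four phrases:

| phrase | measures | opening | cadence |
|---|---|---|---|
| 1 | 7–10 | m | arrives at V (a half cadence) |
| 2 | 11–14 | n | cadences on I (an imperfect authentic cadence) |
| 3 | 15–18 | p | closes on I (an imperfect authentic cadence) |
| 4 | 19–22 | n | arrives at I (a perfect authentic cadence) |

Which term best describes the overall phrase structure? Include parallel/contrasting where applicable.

Four phrases in two halves: the first half (bars 7-14) ends with an imperfect authentic cadence, the second (mm. 15-22) with a perfect authentic cadence — a large antecedent–consequent pair, i.e. a double period.
Phrase 3 begins with different material from phrase 1, making it contrasting.

contrasting double period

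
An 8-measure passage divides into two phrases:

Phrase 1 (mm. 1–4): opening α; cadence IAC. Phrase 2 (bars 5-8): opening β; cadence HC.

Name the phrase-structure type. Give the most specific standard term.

phrase group

The second phrase closes with a half cadence, which is not stronger than the first phrase's imperfect authentic cadence; without a weak→strong cadential pair there is no antecedent–consequent relationship, so this is a phrase group rather than a period.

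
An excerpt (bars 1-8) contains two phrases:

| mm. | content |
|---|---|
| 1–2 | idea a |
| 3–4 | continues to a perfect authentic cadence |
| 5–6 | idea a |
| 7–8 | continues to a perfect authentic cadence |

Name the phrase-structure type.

repeated phrase

Both phrases have the same opening (a) and the same cadence (perfect authentic cadence): the second is a restatement, not a consequent, so this is a repeated phrase rather than a period.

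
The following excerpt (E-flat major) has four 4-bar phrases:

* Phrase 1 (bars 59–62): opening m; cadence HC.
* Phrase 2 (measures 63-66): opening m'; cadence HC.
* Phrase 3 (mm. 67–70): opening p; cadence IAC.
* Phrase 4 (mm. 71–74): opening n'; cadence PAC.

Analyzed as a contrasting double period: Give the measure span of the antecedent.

measures 59–66

In a double period the four phrases pair into a large antecedent (phrases 1–2, ending half cadence) and a large consequent (phrases 3–4, ending perfect authentic cadence). The antecedent spans mm. 59-66.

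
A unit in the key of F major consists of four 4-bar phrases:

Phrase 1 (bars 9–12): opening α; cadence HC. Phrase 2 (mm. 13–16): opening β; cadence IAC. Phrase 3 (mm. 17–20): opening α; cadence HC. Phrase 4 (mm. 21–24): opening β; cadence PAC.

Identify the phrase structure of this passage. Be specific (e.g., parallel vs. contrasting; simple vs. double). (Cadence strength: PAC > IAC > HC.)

Four phrases in two halves: the first half (mm. 9–16) ends with an imperfect authentic cadence, the second (mm. 17–24) with a perfect authentic cadence — a large antecedent–consequent pair, i.e. a double period.
Phrase 3 begins with the same material as phrase 1, making it parallel.

parallel double period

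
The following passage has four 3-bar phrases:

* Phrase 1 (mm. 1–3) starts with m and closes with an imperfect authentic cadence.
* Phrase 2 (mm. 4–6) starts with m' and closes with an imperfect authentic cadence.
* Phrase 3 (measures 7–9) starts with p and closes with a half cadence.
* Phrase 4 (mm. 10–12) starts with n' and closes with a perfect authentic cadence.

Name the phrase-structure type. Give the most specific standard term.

contrasting double period

Four phrases in two halves: the first half (mm. 1-6) ends with an imperfect authentic cadence, the second (mm. 7-12) with a perfect authentic cadence — a large antecedent–consequent pair, i.e. a double period.
Phrase 3 begins with different material from phrase 1, making it contrasting.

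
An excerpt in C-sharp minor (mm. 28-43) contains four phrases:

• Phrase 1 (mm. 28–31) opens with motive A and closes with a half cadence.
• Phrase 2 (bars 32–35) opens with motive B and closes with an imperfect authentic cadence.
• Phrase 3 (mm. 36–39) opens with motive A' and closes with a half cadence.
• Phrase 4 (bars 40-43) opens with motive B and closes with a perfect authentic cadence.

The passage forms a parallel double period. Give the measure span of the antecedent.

measures 28–35

In a double period the first pair of phrases (ending imperfect authentic cadence) is the large antecedent and the second pair (ending perfect authentic cadence) is the large consequent; the antecedent is measures 28–35.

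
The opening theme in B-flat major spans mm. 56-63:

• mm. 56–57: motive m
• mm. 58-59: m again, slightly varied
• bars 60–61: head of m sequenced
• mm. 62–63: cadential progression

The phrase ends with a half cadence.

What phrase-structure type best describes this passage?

Basic idea (bars 56–57) + its repetition (measures 58-59) form the presentation; fragmentation and cadence (measures 60–63) form the continuation — the 8-bar whole is a sentence.

sentence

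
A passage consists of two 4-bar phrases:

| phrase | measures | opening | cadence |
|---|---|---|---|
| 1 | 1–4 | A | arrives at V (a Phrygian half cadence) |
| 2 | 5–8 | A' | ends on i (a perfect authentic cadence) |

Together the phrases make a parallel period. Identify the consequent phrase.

phrase 2

The phrase ending with the weaker cadence (Phrygian half cadence) is the antecedent; the one ending more conclusively (perfect authentic cadence) is the consequent. The consequent is phrase 2.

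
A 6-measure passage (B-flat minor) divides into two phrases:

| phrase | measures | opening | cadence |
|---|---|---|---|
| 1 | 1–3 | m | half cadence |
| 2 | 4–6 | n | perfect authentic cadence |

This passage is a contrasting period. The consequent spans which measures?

The antecedent is the phrase ending with the weaker cadence (half cadence, phrase 1) and the consequent the one ending more conclusively (perfect authentic cadence, phrase 2); the consequent is bars 4-6.

measures 4–6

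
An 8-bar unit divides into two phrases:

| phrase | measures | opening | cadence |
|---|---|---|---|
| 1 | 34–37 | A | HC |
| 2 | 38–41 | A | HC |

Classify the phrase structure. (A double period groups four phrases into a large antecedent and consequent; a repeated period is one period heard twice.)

Both phrases have the same opening (A) and the same cadence (half cadence): the second is a restatement, not a consequent, so this is a repeated phrase rather than a period.

repeated phrase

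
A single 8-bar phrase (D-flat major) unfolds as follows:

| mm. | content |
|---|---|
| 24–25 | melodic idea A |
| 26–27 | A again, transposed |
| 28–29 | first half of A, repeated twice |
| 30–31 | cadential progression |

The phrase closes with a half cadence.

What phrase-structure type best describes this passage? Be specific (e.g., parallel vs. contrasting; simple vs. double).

sentence

Basic idea (mm. 24-25) + its repetition (measures 26–27) form the presentation; fragmentation and cadence (mm. 28–31) form the continuation — the 8-bar whole is a sentence.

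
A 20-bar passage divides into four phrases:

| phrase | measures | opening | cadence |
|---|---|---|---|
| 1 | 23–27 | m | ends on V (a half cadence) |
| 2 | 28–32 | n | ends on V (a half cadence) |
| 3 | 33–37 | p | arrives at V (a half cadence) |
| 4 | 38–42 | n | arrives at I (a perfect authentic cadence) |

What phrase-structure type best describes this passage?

Four phrases in two halves: the first half (mm. 23-32) ends with a half cadence, the second (bars 33–42) with a perfect authentic cadence — a large antecedent–consequent pair, i.e. a double period.
Phrase 3 begins with different material from phrase 1, making it contrasting.

contrasting double period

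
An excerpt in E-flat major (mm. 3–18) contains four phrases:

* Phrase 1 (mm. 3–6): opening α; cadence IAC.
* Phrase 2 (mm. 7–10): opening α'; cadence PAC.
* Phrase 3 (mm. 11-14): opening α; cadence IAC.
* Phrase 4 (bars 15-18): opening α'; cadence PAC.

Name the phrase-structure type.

repeated period

The cadence pattern IAC–PAC–IAC–PAC is weak–strong twice, and phrases 3–4 restate phrases 1–2: a period heard twice, not a double period (which would end weakly at phrase 2).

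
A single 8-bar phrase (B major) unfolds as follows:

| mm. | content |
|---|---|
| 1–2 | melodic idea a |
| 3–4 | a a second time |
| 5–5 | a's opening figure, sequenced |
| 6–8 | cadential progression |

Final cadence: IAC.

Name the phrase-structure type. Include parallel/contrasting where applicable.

Basic idea (mm. 1-2) + its repetition (bars 3-4) form the presentation; fragmentation and cadence (measures 5–8) form the continuation — the 8-bar whole is a sentence.

sentence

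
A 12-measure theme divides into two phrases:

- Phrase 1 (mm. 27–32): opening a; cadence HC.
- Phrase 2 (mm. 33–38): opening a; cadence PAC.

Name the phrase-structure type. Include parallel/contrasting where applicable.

parallel period

Phrase 1 ends with a half cadence (weaker) and phrase 2 with a perfect authentic cadence (stronger): antecedent + consequent = a period.
The two phrases open with the same material (a / a), so the period is parallel.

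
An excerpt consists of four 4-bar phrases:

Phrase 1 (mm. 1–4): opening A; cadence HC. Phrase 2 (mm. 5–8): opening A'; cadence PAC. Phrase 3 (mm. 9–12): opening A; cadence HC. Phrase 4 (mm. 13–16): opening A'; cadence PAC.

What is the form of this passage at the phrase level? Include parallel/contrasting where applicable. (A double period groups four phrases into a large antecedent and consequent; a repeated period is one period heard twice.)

The cadence pattern HC–PAC–HC–PAC is weak–strong twice, and phrases 3–4 restate phrases 1–2: a period heard twice, not a double period (which would end weakly at phrase 2).

repeated period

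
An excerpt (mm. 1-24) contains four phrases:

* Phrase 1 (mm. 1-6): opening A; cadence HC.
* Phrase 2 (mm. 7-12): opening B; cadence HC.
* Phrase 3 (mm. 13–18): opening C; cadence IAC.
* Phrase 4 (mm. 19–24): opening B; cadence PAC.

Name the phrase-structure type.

contrasting double period

Four phrases in two halves: the first half (bars 1–12) ends with a half cadence, the second (measures 13-24) with a perfect authentic cadence — a large antecedent–consequent pair, i.e. a double period.
Phrase 3 begins with different material from phrase 1, making it contrasting.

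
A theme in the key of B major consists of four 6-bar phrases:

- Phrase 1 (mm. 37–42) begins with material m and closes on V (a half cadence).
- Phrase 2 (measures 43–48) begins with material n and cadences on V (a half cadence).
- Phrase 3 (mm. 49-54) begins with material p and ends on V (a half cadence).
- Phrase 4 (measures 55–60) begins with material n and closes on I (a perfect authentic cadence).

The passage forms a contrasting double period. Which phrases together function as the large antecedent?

In a double period the first pair of phrases (ending half cadence) is the large antecedent and the second pair (ending perfect authentic cadence) is the large consequent; the antecedent is phrases 1 and 2.

phrases 1 and 2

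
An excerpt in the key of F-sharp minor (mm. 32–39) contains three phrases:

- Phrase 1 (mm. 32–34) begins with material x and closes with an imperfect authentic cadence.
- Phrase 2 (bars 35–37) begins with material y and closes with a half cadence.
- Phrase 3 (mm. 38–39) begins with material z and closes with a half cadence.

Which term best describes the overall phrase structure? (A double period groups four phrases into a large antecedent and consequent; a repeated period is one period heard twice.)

The final phrase closes with a half cadence, which is not stronger than the preceding half cadence; the 3 phrases lack an overall antecedent–consequent design and so form a phrase group.

phrase group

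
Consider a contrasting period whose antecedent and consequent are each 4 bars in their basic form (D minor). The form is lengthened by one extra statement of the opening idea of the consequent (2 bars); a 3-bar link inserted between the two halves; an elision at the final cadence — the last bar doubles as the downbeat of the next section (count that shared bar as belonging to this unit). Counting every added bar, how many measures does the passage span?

Basic contrasting period: 4 + 4 = 8 bars.
8 (basic form) + 2 (extra statement) + 3 (link) = 13.
The elision shares a bar with the next section but does not change this unit's count.

13 measures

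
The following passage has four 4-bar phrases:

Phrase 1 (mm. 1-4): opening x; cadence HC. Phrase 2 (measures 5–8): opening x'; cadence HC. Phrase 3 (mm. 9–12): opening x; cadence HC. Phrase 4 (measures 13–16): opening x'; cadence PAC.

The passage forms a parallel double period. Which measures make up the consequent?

In a double period the first pair of phrases (ending half cadence) is the large antecedent and the second pair (ending perfect authentic cadence) is the large consequent; the consequent is measures 9–16.

measures 9–16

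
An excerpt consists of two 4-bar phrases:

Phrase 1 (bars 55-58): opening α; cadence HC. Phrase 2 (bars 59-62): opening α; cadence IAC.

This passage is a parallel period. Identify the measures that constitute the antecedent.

The antecedent is the phrase ending with the weaker cadence (half cadence, phrase 1) and the consequent the one ending more conclusively (imperfect authentic cadence, phrase 2); the antecedent is measures 55-58.

measures 55–58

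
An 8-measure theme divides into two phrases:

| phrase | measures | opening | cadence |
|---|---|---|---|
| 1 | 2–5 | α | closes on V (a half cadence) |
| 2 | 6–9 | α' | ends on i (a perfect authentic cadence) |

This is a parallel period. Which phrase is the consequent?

The phrase ending with the weaker cadence (half cadence) is the antecedent; the one ending more conclusively (perfect authentic cadence) is the consequent. The consequent is phrase 2.

phrase 2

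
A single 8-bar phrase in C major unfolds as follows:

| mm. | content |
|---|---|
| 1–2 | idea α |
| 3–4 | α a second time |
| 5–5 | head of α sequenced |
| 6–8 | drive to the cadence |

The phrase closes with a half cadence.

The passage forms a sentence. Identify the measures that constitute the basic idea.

The presentation of a sentence is the basic idea (mm. 1–2) plus its repetition (measures 3–4); the basic idea is therefore mm. 1-2.

measures 1–2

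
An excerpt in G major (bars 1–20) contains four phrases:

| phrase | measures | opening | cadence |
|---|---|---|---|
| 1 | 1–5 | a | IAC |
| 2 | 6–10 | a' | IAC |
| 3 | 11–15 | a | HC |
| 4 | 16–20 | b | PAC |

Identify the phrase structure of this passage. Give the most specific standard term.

parallel double period

Four phrases in two halves: the first half (bars 1–10) ends with an imperfect authentic cadence, the second (measures 11–20) with a perfect authentic cadence — a large antecedent–consequent pair, i.e. a double period.
Phrase 3 begins with the same material as phrase 1, making it parallel.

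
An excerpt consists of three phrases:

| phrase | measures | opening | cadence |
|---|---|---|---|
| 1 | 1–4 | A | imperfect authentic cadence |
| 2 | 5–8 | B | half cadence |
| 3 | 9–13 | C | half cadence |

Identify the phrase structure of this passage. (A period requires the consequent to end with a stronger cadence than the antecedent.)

phrase group

The final phrase closes with a half cadence, which is not stronger than the preceding half cadence; the 3 phrases lack an overall antecedent–consequent design and so form a phrase group.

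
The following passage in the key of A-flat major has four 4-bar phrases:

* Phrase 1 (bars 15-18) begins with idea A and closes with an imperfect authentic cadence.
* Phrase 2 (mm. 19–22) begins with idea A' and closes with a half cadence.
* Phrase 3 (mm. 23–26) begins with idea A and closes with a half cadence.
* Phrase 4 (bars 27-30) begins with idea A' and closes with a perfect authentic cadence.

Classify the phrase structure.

Four phrases in two halves: the first half (measures 15-22) ends with a half cadence, the second (mm. 23-30) with a perfect authentic cadence — a large antecedent–consequent pair, i.e. a double period.
Phrase 3 begins with the same material as phrase 1, making it parallel.

parallel double period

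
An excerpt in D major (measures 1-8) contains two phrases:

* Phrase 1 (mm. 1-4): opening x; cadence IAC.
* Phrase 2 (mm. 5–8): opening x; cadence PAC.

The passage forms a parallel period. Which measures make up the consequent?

measures 5–8

The phrase ending with the weaker cadence (imperfect authentic cadence) is the antecedent; the one ending more conclusively (perfect authentic cadence) is the consequent. The consequent is measures 5–8.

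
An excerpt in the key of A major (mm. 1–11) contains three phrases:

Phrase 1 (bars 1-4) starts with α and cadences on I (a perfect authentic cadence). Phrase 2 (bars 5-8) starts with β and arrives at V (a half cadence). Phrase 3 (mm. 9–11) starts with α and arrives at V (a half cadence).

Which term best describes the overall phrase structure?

phrase group

The final phrase closes with a half cadence, which is not stronger than the preceding half cadence; the 3 phrases lack an overall antecedent–consequent design and so form a phrase group.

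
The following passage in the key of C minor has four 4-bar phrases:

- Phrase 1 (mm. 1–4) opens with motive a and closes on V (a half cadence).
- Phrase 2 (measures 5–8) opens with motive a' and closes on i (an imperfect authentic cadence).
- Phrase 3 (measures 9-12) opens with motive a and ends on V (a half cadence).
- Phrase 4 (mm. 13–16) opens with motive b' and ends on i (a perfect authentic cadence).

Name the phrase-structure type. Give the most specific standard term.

Four phrases in two halves: the first half (mm. 1-8) ends with an imperfect authentic cadence, the second (mm. 9-16) with a perfect authentic cadence — a large antecedent–consequent pair, i.e. a double period.
Phrase 3 begins with the same material as phrase 1, making it parallel.

parallel double period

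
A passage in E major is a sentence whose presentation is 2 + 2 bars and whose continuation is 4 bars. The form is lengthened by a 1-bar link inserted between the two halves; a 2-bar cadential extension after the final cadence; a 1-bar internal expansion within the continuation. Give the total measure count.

Basic sentence: 2 + 2 + 4 = 8 bars.
8 (basic form) + 1 (link) + 2 (cadential extension) + 1 (internal expansion) = 12.

12 measures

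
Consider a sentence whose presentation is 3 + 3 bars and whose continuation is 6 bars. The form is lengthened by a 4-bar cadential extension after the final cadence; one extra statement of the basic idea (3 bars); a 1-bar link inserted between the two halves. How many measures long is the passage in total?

20 measures

Basic sentence: 3 + 3 + 6 = 12 bars.
12 (basic form) + 4 (cadential extension) + 3 (extra statement) + 1 (link) = 20.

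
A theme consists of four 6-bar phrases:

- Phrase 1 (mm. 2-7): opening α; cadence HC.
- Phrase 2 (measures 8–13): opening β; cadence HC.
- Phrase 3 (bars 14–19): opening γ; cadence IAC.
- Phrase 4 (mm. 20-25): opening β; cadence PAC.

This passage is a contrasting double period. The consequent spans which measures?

measures 14–25

In a double period the four phrases pair into a large antecedent (phrases 1–2, ending half cadence) and a large consequent (phrases 3–4, ending perfect authentic cadence). The consequent spans measures 14–25.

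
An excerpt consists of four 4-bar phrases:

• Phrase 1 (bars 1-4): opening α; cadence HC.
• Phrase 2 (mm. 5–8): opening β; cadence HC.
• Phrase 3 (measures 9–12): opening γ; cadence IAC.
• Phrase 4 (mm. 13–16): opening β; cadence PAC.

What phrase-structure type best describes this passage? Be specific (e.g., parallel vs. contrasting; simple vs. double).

Four phrases in two halves: the first half (mm. 1–8) ends with a half cadence, the second (mm. 9–16) with a perfect authentic cadence — a large antecedent–consequent pair, i.e. a double period.
Phrase 3 begins with different material from phrase 1, making it contrasting.

contrasting double period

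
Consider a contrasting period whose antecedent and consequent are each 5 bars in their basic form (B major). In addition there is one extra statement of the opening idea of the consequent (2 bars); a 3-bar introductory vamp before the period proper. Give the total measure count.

15 measures

Basic contrasting period: 5 + 5 = 10 bars.
10 (basic form) + 2 (extra statement) + 3 (introduction) = 15.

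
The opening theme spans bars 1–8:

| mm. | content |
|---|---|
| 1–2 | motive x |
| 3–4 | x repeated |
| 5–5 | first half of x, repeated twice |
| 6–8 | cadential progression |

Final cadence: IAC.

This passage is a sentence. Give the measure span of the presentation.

The presentation of a sentence is the basic idea (mm. 1–2) plus its repetition (mm. 3-4); the presentation is therefore measures 1–4.

measures 1–4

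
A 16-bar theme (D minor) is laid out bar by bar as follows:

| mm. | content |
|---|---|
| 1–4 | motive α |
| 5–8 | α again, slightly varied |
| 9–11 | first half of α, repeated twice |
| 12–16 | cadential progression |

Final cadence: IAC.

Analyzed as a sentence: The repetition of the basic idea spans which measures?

The presentation of a sentence is the basic idea (mm. 1-4) plus its repetition (mm. 5-8); the repetition of the basic idea is therefore mm. 5–8.

measures 5–8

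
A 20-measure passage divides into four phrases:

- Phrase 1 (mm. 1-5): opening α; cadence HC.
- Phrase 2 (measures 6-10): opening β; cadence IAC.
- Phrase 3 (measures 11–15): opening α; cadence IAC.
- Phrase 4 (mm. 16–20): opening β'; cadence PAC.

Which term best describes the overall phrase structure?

parallel double period

Four phrases in two halves: the first half (mm. 1–10) ends with an imperfect authentic cadence, the second (measures 11–20) with a perfect authentic cadence — a large antecedent–consequent pair, i.e. a double period.
Phrase 3 begins with the same material as phrase 1, making it parallel.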